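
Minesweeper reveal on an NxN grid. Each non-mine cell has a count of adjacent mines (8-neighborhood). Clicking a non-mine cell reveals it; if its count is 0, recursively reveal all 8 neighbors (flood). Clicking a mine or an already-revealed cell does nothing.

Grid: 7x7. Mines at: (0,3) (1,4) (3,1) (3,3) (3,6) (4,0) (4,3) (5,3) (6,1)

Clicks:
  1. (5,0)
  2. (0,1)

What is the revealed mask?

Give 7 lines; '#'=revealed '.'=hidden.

Answer: ###....
###....
###....
.......
.......
#......
.......

Derivation:
Click 1 (5,0) count=2: revealed 1 new [(5,0)] -> total=1
Click 2 (0,1) count=0: revealed 9 new [(0,0) (0,1) (0,2) (1,0) (1,1) (1,2) (2,0) (2,1) (2,2)] -> total=10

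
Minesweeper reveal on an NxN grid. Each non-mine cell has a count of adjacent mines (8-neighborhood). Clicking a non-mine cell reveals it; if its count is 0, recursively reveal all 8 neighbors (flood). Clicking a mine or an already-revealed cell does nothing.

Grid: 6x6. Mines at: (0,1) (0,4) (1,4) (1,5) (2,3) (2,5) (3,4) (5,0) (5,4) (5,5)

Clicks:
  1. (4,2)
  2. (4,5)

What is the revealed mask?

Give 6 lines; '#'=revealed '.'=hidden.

Answer: ......
###...
###...
####..
####.#
.###..

Derivation:
Click 1 (4,2) count=0: revealed 17 new [(1,0) (1,1) (1,2) (2,0) (2,1) (2,2) (3,0) (3,1) (3,2) (3,3) (4,0) (4,1) (4,2) (4,3) (5,1) (5,2) (5,3)] -> total=17
Click 2 (4,5) count=3: revealed 1 new [(4,5)] -> total=18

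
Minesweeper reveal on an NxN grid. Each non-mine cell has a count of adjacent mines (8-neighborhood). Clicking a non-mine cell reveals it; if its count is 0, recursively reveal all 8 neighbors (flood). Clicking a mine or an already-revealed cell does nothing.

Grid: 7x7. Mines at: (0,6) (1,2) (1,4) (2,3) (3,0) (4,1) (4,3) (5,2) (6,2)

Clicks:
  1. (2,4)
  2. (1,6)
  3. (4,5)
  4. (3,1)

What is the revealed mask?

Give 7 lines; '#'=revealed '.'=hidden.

Click 1 (2,4) count=2: revealed 1 new [(2,4)] -> total=1
Click 2 (1,6) count=1: revealed 1 new [(1,6)] -> total=2
Click 3 (4,5) count=0: revealed 17 new [(1,5) (2,5) (2,6) (3,4) (3,5) (3,6) (4,4) (4,5) (4,6) (5,3) (5,4) (5,5) (5,6) (6,3) (6,4) (6,5) (6,6)] -> total=19
Click 4 (3,1) count=2: revealed 1 new [(3,1)] -> total=20

Answer: .......
.....##
....###
.#..###
....###
...####
...####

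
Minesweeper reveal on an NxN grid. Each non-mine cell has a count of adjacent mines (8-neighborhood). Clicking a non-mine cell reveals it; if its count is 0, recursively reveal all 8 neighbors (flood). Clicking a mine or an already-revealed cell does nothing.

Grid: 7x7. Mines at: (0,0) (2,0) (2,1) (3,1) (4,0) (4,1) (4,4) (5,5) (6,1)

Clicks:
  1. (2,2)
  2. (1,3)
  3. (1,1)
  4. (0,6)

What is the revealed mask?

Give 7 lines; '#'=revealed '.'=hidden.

Answer: .######
.######
..#####
..#####
.....##
.......
.......

Derivation:
Click 1 (2,2) count=2: revealed 1 new [(2,2)] -> total=1
Click 2 (1,3) count=0: revealed 23 new [(0,1) (0,2) (0,3) (0,4) (0,5) (0,6) (1,1) (1,2) (1,3) (1,4) (1,5) (1,6) (2,3) (2,4) (2,5) (2,6) (3,2) (3,3) (3,4) (3,5) (3,6) (4,5) (4,6)] -> total=24
Click 3 (1,1) count=3: revealed 0 new [(none)] -> total=24
Click 4 (0,6) count=0: revealed 0 new [(none)] -> total=24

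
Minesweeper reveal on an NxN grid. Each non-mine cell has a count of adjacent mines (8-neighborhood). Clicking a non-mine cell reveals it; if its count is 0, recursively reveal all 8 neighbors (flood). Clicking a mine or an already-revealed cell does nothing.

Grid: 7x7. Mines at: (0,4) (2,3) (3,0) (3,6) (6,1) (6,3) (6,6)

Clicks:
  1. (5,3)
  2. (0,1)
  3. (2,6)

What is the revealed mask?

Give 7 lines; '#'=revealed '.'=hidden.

Click 1 (5,3) count=1: revealed 1 new [(5,3)] -> total=1
Click 2 (0,1) count=0: revealed 11 new [(0,0) (0,1) (0,2) (0,3) (1,0) (1,1) (1,2) (1,3) (2,0) (2,1) (2,2)] -> total=12
Click 3 (2,6) count=1: revealed 1 new [(2,6)] -> total=13

Answer: ####...
####...
###...#
.......
.......
...#...
.......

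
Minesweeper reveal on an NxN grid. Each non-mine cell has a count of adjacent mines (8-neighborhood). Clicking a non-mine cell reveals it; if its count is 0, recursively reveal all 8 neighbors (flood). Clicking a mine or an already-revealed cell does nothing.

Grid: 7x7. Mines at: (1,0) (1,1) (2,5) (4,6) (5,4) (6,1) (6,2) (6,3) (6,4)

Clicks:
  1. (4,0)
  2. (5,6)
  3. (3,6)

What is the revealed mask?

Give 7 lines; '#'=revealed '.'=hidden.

Click 1 (4,0) count=0: revealed 29 new [(0,2) (0,3) (0,4) (0,5) (0,6) (1,2) (1,3) (1,4) (1,5) (1,6) (2,0) (2,1) (2,2) (2,3) (2,4) (3,0) (3,1) (3,2) (3,3) (3,4) (4,0) (4,1) (4,2) (4,3) (4,4) (5,0) (5,1) (5,2) (5,3)] -> total=29
Click 2 (5,6) count=1: revealed 1 new [(5,6)] -> total=30
Click 3 (3,6) count=2: revealed 1 new [(3,6)] -> total=31

Answer: ..#####
..#####
#####..
#####.#
#####..
####..#
.......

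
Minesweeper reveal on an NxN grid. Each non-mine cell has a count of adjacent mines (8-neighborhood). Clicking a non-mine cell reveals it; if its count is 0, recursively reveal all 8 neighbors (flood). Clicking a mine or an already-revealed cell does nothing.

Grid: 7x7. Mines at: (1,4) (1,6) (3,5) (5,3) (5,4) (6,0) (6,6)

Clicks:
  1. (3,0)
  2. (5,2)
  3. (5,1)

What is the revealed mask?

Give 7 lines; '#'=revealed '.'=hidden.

Answer: ####...
####...
#####..
#####..
#####..
###....
.......

Derivation:
Click 1 (3,0) count=0: revealed 26 new [(0,0) (0,1) (0,2) (0,3) (1,0) (1,1) (1,2) (1,3) (2,0) (2,1) (2,2) (2,3) (2,4) (3,0) (3,1) (3,2) (3,3) (3,4) (4,0) (4,1) (4,2) (4,3) (4,4) (5,0) (5,1) (5,2)] -> total=26
Click 2 (5,2) count=1: revealed 0 new [(none)] -> total=26
Click 3 (5,1) count=1: revealed 0 new [(none)] -> total=26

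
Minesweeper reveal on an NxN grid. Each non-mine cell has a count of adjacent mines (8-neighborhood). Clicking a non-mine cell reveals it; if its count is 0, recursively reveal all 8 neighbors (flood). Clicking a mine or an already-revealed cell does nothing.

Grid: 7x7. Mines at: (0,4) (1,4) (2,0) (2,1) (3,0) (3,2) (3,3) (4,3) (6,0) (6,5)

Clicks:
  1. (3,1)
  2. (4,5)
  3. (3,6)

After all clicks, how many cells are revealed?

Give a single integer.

Answer: 17

Derivation:
Click 1 (3,1) count=4: revealed 1 new [(3,1)] -> total=1
Click 2 (4,5) count=0: revealed 16 new [(0,5) (0,6) (1,5) (1,6) (2,4) (2,5) (2,6) (3,4) (3,5) (3,6) (4,4) (4,5) (4,6) (5,4) (5,5) (5,6)] -> total=17
Click 3 (3,6) count=0: revealed 0 new [(none)] -> total=17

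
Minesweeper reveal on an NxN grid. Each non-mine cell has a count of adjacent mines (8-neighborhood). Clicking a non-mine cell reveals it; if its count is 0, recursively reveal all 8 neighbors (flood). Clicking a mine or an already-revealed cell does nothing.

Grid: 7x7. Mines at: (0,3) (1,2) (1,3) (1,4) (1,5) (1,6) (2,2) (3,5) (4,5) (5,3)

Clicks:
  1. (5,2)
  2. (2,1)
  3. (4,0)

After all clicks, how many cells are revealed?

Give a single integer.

Click 1 (5,2) count=1: revealed 1 new [(5,2)] -> total=1
Click 2 (2,1) count=2: revealed 1 new [(2,1)] -> total=2
Click 3 (4,0) count=0: revealed 16 new [(0,0) (0,1) (1,0) (1,1) (2,0) (3,0) (3,1) (3,2) (4,0) (4,1) (4,2) (5,0) (5,1) (6,0) (6,1) (6,2)] -> total=18

Answer: 18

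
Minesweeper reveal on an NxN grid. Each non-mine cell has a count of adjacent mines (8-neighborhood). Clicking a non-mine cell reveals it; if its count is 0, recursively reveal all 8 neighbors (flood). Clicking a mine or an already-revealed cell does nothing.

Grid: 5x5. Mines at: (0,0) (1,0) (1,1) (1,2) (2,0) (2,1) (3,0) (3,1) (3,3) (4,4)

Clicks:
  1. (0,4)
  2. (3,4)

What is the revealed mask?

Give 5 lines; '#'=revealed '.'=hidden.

Answer: ...##
...##
...##
....#
.....

Derivation:
Click 1 (0,4) count=0: revealed 6 new [(0,3) (0,4) (1,3) (1,4) (2,3) (2,4)] -> total=6
Click 2 (3,4) count=2: revealed 1 new [(3,4)] -> total=7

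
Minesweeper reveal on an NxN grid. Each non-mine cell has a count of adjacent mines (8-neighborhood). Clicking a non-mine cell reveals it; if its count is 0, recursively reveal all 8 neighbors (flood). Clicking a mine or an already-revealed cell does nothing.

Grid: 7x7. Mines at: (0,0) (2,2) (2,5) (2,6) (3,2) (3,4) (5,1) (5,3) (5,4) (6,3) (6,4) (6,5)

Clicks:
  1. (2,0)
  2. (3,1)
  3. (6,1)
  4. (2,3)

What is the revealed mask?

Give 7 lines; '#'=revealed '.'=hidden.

Click 1 (2,0) count=0: revealed 8 new [(1,0) (1,1) (2,0) (2,1) (3,0) (3,1) (4,0) (4,1)] -> total=8
Click 2 (3,1) count=2: revealed 0 new [(none)] -> total=8
Click 3 (6,1) count=1: revealed 1 new [(6,1)] -> total=9
Click 4 (2,3) count=3: revealed 1 new [(2,3)] -> total=10

Answer: .......
##.....
##.#...
##.....
##.....
.......
.#.....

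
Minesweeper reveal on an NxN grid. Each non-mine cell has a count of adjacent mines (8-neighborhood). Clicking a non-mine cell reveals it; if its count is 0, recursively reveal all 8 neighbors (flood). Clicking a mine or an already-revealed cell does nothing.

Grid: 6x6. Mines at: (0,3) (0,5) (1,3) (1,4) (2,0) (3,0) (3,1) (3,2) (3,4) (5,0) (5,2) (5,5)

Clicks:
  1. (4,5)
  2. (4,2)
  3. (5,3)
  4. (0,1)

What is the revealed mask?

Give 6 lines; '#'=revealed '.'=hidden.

Answer: ###...
###...
......
......
..#..#
...#..

Derivation:
Click 1 (4,5) count=2: revealed 1 new [(4,5)] -> total=1
Click 2 (4,2) count=3: revealed 1 new [(4,2)] -> total=2
Click 3 (5,3) count=1: revealed 1 new [(5,3)] -> total=3
Click 4 (0,1) count=0: revealed 6 new [(0,0) (0,1) (0,2) (1,0) (1,1) (1,2)] -> total=9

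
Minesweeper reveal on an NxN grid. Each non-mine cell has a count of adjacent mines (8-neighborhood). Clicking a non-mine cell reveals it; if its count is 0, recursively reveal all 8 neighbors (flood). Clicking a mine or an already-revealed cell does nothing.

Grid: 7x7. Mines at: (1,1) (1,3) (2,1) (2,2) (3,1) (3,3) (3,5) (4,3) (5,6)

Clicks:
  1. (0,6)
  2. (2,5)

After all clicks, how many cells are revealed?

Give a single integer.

Answer: 9

Derivation:
Click 1 (0,6) count=0: revealed 9 new [(0,4) (0,5) (0,6) (1,4) (1,5) (1,6) (2,4) (2,5) (2,6)] -> total=9
Click 2 (2,5) count=1: revealed 0 new [(none)] -> total=9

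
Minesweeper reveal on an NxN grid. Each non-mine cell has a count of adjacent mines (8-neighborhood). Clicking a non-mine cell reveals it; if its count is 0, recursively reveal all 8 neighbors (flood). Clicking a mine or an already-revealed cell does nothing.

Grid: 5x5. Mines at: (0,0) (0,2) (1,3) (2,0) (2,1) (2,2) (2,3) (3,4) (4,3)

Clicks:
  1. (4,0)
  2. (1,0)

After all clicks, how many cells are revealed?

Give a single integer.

Answer: 7

Derivation:
Click 1 (4,0) count=0: revealed 6 new [(3,0) (3,1) (3,2) (4,0) (4,1) (4,2)] -> total=6
Click 2 (1,0) count=3: revealed 1 new [(1,0)] -> total=7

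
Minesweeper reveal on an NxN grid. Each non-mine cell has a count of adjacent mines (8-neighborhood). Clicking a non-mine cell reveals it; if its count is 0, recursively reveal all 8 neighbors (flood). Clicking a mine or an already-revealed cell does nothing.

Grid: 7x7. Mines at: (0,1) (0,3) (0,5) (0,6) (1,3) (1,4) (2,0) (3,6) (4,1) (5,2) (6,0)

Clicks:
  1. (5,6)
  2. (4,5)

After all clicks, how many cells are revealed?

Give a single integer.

Answer: 21

Derivation:
Click 1 (5,6) count=0: revealed 21 new [(2,2) (2,3) (2,4) (2,5) (3,2) (3,3) (3,4) (3,5) (4,2) (4,3) (4,4) (4,5) (4,6) (5,3) (5,4) (5,5) (5,6) (6,3) (6,4) (6,5) (6,6)] -> total=21
Click 2 (4,5) count=1: revealed 0 new [(none)] -> total=21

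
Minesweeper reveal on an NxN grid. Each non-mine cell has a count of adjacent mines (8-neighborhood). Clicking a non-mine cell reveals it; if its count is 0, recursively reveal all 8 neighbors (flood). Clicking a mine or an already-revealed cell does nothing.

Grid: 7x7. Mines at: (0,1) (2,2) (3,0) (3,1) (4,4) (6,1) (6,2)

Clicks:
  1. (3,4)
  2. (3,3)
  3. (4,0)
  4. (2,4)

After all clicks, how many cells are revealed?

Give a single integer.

Click 1 (3,4) count=1: revealed 1 new [(3,4)] -> total=1
Click 2 (3,3) count=2: revealed 1 new [(3,3)] -> total=2
Click 3 (4,0) count=2: revealed 1 new [(4,0)] -> total=3
Click 4 (2,4) count=0: revealed 26 new [(0,2) (0,3) (0,4) (0,5) (0,6) (1,2) (1,3) (1,4) (1,5) (1,6) (2,3) (2,4) (2,5) (2,6) (3,5) (3,6) (4,5) (4,6) (5,3) (5,4) (5,5) (5,6) (6,3) (6,4) (6,5) (6,6)] -> total=29

Answer: 29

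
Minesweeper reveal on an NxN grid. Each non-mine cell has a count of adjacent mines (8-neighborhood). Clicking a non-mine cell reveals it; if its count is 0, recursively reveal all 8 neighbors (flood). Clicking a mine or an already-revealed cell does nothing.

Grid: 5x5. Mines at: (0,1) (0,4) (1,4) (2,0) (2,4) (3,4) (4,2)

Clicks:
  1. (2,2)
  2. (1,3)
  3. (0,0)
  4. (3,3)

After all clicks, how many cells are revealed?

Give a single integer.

Click 1 (2,2) count=0: revealed 9 new [(1,1) (1,2) (1,3) (2,1) (2,2) (2,3) (3,1) (3,2) (3,3)] -> total=9
Click 2 (1,3) count=3: revealed 0 new [(none)] -> total=9
Click 3 (0,0) count=1: revealed 1 new [(0,0)] -> total=10
Click 4 (3,3) count=3: revealed 0 new [(none)] -> total=10

Answer: 10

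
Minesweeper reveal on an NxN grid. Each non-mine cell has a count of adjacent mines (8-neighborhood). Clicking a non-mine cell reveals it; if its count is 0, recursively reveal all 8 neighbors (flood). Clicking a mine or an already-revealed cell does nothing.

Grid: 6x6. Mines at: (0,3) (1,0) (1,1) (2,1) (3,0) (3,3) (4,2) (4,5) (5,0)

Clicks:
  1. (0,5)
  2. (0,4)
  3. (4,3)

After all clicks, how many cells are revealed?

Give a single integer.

Answer: 9

Derivation:
Click 1 (0,5) count=0: revealed 8 new [(0,4) (0,5) (1,4) (1,5) (2,4) (2,5) (3,4) (3,5)] -> total=8
Click 2 (0,4) count=1: revealed 0 new [(none)] -> total=8
Click 3 (4,3) count=2: revealed 1 new [(4,3)] -> total=9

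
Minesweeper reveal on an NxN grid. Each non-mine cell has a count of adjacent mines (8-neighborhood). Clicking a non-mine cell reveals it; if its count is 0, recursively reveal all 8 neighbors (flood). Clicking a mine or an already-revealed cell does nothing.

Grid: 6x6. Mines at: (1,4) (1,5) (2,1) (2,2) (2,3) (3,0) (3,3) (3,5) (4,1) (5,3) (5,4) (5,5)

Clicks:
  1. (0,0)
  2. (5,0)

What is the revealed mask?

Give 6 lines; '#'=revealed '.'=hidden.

Answer: ####..
####..
......
......
......
#.....

Derivation:
Click 1 (0,0) count=0: revealed 8 new [(0,0) (0,1) (0,2) (0,3) (1,0) (1,1) (1,2) (1,3)] -> total=8
Click 2 (5,0) count=1: revealed 1 new [(5,0)] -> total=9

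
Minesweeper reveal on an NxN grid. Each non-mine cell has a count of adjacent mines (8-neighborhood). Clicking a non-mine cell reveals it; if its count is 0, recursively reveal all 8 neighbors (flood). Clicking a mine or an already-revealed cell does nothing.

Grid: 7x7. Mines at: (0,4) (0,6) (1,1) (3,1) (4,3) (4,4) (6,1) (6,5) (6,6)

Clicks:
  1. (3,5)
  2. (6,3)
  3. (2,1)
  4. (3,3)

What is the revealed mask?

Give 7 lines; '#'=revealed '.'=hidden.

Click 1 (3,5) count=1: revealed 1 new [(3,5)] -> total=1
Click 2 (6,3) count=0: revealed 6 new [(5,2) (5,3) (5,4) (6,2) (6,3) (6,4)] -> total=7
Click 3 (2,1) count=2: revealed 1 new [(2,1)] -> total=8
Click 4 (3,3) count=2: revealed 1 new [(3,3)] -> total=9

Answer: .......
.......
.#.....
...#.#.
.......
..###..
..###..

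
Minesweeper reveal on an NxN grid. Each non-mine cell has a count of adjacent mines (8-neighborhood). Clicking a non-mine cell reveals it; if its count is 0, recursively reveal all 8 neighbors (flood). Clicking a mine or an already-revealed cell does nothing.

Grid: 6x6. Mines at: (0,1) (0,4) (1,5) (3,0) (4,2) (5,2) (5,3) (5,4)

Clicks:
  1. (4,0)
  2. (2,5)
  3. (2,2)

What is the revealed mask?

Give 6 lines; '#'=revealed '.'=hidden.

Answer: ......
.####.
.#####
.#####
#..###
......

Derivation:
Click 1 (4,0) count=1: revealed 1 new [(4,0)] -> total=1
Click 2 (2,5) count=1: revealed 1 new [(2,5)] -> total=2
Click 3 (2,2) count=0: revealed 16 new [(1,1) (1,2) (1,3) (1,4) (2,1) (2,2) (2,3) (2,4) (3,1) (3,2) (3,3) (3,4) (3,5) (4,3) (4,4) (4,5)] -> total=18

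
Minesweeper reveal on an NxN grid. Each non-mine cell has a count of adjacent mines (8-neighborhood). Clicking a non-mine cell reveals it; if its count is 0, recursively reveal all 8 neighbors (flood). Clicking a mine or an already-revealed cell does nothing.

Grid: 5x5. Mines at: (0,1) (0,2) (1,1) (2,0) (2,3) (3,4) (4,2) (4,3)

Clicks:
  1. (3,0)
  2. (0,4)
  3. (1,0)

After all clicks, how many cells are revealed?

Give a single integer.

Click 1 (3,0) count=1: revealed 1 new [(3,0)] -> total=1
Click 2 (0,4) count=0: revealed 4 new [(0,3) (0,4) (1,3) (1,4)] -> total=5
Click 3 (1,0) count=3: revealed 1 new [(1,0)] -> total=6

Answer: 6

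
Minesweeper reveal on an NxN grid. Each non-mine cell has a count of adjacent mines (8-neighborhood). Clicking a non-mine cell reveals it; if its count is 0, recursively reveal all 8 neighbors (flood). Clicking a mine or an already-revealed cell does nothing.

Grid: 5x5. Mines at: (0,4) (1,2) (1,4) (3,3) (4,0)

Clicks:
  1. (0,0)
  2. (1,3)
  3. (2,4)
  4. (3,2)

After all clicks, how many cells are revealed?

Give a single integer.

Click 1 (0,0) count=0: revealed 8 new [(0,0) (0,1) (1,0) (1,1) (2,0) (2,1) (3,0) (3,1)] -> total=8
Click 2 (1,3) count=3: revealed 1 new [(1,3)] -> total=9
Click 3 (2,4) count=2: revealed 1 new [(2,4)] -> total=10
Click 4 (3,2) count=1: revealed 1 new [(3,2)] -> total=11

Answer: 11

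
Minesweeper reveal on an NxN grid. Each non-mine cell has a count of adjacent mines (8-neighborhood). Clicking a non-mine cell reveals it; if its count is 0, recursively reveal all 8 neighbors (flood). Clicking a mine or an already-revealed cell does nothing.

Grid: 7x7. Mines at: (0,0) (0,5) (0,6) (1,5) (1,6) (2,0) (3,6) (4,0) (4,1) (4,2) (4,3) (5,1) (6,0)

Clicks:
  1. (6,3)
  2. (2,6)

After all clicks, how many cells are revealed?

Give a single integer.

Click 1 (6,3) count=0: revealed 13 new [(4,4) (4,5) (4,6) (5,2) (5,3) (5,4) (5,5) (5,6) (6,2) (6,3) (6,4) (6,5) (6,6)] -> total=13
Click 2 (2,6) count=3: revealed 1 new [(2,6)] -> total=14

Answer: 14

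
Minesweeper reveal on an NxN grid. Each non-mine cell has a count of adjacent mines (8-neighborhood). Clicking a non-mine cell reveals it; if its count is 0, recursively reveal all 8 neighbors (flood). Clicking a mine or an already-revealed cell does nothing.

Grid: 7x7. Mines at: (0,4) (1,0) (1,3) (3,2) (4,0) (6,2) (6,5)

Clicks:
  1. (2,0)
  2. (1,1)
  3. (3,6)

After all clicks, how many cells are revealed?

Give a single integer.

Answer: 23

Derivation:
Click 1 (2,0) count=1: revealed 1 new [(2,0)] -> total=1
Click 2 (1,1) count=1: revealed 1 new [(1,1)] -> total=2
Click 3 (3,6) count=0: revealed 21 new [(0,5) (0,6) (1,4) (1,5) (1,6) (2,3) (2,4) (2,5) (2,6) (3,3) (3,4) (3,5) (3,6) (4,3) (4,4) (4,5) (4,6) (5,3) (5,4) (5,5) (5,6)] -> total=23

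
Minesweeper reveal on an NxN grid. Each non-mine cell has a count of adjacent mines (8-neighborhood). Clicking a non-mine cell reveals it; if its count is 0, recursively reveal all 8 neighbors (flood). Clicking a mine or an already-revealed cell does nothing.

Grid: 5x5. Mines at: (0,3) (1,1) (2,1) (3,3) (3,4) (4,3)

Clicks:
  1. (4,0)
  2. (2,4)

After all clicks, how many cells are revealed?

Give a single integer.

Answer: 7

Derivation:
Click 1 (4,0) count=0: revealed 6 new [(3,0) (3,1) (3,2) (4,0) (4,1) (4,2)] -> total=6
Click 2 (2,4) count=2: revealed 1 new [(2,4)] -> total=7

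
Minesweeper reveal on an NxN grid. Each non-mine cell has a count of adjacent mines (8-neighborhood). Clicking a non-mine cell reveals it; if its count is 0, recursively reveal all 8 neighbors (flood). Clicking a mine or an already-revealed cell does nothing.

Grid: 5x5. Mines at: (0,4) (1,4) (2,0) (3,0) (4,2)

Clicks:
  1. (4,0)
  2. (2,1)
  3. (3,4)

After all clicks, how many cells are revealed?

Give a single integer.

Click 1 (4,0) count=1: revealed 1 new [(4,0)] -> total=1
Click 2 (2,1) count=2: revealed 1 new [(2,1)] -> total=2
Click 3 (3,4) count=0: revealed 6 new [(2,3) (2,4) (3,3) (3,4) (4,3) (4,4)] -> total=8

Answer: 8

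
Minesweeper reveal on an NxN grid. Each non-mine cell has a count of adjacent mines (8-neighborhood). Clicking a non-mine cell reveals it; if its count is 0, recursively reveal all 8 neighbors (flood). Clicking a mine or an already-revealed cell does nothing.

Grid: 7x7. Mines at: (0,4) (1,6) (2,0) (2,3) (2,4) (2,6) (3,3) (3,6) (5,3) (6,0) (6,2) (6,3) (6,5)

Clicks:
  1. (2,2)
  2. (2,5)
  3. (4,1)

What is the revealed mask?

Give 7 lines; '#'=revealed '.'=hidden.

Answer: .......
.......
..#..#.
###....
###....
###....
.......

Derivation:
Click 1 (2,2) count=2: revealed 1 new [(2,2)] -> total=1
Click 2 (2,5) count=4: revealed 1 new [(2,5)] -> total=2
Click 3 (4,1) count=0: revealed 9 new [(3,0) (3,1) (3,2) (4,0) (4,1) (4,2) (5,0) (5,1) (5,2)] -> total=11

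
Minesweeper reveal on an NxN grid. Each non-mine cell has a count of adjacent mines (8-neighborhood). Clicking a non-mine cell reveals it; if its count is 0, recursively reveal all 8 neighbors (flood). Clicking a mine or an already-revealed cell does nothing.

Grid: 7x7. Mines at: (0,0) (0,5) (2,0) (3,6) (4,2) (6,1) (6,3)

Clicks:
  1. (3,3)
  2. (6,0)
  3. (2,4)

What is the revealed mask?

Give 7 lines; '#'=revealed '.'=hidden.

Answer: .####..
.#####.
.#####.
.#####.
...####
...####
#...###

Derivation:
Click 1 (3,3) count=1: revealed 1 new [(3,3)] -> total=1
Click 2 (6,0) count=1: revealed 1 new [(6,0)] -> total=2
Click 3 (2,4) count=0: revealed 29 new [(0,1) (0,2) (0,3) (0,4) (1,1) (1,2) (1,3) (1,4) (1,5) (2,1) (2,2) (2,3) (2,4) (2,5) (3,1) (3,2) (3,4) (3,5) (4,3) (4,4) (4,5) (4,6) (5,3) (5,4) (5,5) (5,6) (6,4) (6,5) (6,6)] -> total=31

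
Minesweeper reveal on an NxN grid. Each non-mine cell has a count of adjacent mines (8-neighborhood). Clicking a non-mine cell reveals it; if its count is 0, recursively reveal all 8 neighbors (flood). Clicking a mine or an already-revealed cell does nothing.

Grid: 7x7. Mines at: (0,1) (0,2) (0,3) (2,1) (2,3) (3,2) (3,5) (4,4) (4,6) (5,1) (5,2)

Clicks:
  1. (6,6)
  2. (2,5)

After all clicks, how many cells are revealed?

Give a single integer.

Answer: 9

Derivation:
Click 1 (6,6) count=0: revealed 8 new [(5,3) (5,4) (5,5) (5,6) (6,3) (6,4) (6,5) (6,6)] -> total=8
Click 2 (2,5) count=1: revealed 1 new [(2,5)] -> total=9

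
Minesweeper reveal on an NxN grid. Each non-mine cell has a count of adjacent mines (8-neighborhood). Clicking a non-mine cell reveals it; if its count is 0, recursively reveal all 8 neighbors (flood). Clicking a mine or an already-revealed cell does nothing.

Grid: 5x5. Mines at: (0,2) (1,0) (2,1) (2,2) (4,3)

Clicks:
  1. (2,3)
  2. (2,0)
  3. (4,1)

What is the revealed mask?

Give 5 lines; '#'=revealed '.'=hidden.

Click 1 (2,3) count=1: revealed 1 new [(2,3)] -> total=1
Click 2 (2,0) count=2: revealed 1 new [(2,0)] -> total=2
Click 3 (4,1) count=0: revealed 6 new [(3,0) (3,1) (3,2) (4,0) (4,1) (4,2)] -> total=8

Answer: .....
.....
#..#.
###..
###..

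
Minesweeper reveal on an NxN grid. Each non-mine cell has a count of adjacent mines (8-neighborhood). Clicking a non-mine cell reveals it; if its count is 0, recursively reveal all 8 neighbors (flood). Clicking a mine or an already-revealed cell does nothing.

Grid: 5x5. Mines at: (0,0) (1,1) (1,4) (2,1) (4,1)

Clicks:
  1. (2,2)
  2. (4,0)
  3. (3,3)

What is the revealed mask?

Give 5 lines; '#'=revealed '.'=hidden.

Answer: .....
.....
..###
..###
#.###

Derivation:
Click 1 (2,2) count=2: revealed 1 new [(2,2)] -> total=1
Click 2 (4,0) count=1: revealed 1 new [(4,0)] -> total=2
Click 3 (3,3) count=0: revealed 8 new [(2,3) (2,4) (3,2) (3,3) (3,4) (4,2) (4,3) (4,4)] -> total=10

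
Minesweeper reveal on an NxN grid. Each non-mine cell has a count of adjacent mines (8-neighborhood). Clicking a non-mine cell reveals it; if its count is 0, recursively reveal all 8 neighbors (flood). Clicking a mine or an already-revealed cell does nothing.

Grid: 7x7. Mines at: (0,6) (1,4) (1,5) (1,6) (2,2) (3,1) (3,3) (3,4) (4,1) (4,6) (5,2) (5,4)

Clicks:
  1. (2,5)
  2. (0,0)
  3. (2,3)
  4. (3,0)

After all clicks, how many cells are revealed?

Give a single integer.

Answer: 13

Derivation:
Click 1 (2,5) count=4: revealed 1 new [(2,5)] -> total=1
Click 2 (0,0) count=0: revealed 10 new [(0,0) (0,1) (0,2) (0,3) (1,0) (1,1) (1,2) (1,3) (2,0) (2,1)] -> total=11
Click 3 (2,3) count=4: revealed 1 new [(2,3)] -> total=12
Click 4 (3,0) count=2: revealed 1 new [(3,0)] -> total=13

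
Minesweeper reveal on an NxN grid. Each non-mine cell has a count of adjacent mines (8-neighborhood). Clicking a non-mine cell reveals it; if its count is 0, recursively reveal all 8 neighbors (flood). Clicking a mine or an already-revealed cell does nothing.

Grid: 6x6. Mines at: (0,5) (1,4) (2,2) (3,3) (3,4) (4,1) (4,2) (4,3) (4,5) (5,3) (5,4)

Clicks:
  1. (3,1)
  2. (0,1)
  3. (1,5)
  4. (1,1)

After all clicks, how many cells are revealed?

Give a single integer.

Click 1 (3,1) count=3: revealed 1 new [(3,1)] -> total=1
Click 2 (0,1) count=0: revealed 11 new [(0,0) (0,1) (0,2) (0,3) (1,0) (1,1) (1,2) (1,3) (2,0) (2,1) (3,0)] -> total=12
Click 3 (1,5) count=2: revealed 1 new [(1,5)] -> total=13
Click 4 (1,1) count=1: revealed 0 new [(none)] -> total=13

Answer: 13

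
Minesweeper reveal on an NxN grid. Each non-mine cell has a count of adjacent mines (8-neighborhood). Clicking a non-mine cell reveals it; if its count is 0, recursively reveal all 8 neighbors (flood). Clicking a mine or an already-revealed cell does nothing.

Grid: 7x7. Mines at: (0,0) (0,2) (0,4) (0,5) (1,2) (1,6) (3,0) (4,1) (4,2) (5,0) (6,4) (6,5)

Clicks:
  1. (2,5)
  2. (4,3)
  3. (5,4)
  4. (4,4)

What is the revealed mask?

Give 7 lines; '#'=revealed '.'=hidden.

Answer: .......
...###.
...####
...####
...####
...####
.......

Derivation:
Click 1 (2,5) count=1: revealed 1 new [(2,5)] -> total=1
Click 2 (4,3) count=1: revealed 1 new [(4,3)] -> total=2
Click 3 (5,4) count=2: revealed 1 new [(5,4)] -> total=3
Click 4 (4,4) count=0: revealed 16 new [(1,3) (1,4) (1,5) (2,3) (2,4) (2,6) (3,3) (3,4) (3,5) (3,6) (4,4) (4,5) (4,6) (5,3) (5,5) (5,6)] -> total=19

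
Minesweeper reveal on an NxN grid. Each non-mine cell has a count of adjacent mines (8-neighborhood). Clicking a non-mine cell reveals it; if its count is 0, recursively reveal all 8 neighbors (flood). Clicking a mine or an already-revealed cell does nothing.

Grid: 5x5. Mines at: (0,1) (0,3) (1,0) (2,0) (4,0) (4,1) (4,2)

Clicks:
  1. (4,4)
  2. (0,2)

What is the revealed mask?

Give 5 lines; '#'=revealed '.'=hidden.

Answer: ..#..
.####
.####
.####
...##

Derivation:
Click 1 (4,4) count=0: revealed 14 new [(1,1) (1,2) (1,3) (1,4) (2,1) (2,2) (2,3) (2,4) (3,1) (3,2) (3,3) (3,4) (4,3) (4,4)] -> total=14
Click 2 (0,2) count=2: revealed 1 new [(0,2)] -> total=15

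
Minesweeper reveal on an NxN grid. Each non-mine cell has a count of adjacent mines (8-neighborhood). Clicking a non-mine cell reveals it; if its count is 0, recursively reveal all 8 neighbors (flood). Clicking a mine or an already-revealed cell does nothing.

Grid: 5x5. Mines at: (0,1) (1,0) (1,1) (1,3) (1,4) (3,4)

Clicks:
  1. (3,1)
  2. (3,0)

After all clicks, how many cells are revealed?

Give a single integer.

Click 1 (3,1) count=0: revealed 12 new [(2,0) (2,1) (2,2) (2,3) (3,0) (3,1) (3,2) (3,3) (4,0) (4,1) (4,2) (4,3)] -> total=12
Click 2 (3,0) count=0: revealed 0 new [(none)] -> total=12

Answer: 12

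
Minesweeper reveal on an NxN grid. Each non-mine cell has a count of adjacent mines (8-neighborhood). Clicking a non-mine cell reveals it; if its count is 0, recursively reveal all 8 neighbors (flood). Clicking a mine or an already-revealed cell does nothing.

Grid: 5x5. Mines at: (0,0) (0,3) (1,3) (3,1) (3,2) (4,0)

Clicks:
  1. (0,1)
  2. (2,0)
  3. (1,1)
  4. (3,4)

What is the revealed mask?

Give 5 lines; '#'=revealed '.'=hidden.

Answer: .#...
.#...
#..##
...##
...##

Derivation:
Click 1 (0,1) count=1: revealed 1 new [(0,1)] -> total=1
Click 2 (2,0) count=1: revealed 1 new [(2,0)] -> total=2
Click 3 (1,1) count=1: revealed 1 new [(1,1)] -> total=3
Click 4 (3,4) count=0: revealed 6 new [(2,3) (2,4) (3,3) (3,4) (4,3) (4,4)] -> total=9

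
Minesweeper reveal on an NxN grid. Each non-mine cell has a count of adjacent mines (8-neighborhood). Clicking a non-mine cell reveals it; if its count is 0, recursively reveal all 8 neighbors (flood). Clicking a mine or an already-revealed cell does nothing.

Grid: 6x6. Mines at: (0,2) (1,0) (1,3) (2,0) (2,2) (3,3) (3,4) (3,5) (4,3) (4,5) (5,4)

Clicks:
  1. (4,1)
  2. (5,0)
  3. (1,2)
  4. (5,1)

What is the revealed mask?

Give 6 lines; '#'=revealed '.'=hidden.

Answer: ......
..#...
......
###...
###...
###...

Derivation:
Click 1 (4,1) count=0: revealed 9 new [(3,0) (3,1) (3,2) (4,0) (4,1) (4,2) (5,0) (5,1) (5,2)] -> total=9
Click 2 (5,0) count=0: revealed 0 new [(none)] -> total=9
Click 3 (1,2) count=3: revealed 1 new [(1,2)] -> total=10
Click 4 (5,1) count=0: revealed 0 new [(none)] -> total=10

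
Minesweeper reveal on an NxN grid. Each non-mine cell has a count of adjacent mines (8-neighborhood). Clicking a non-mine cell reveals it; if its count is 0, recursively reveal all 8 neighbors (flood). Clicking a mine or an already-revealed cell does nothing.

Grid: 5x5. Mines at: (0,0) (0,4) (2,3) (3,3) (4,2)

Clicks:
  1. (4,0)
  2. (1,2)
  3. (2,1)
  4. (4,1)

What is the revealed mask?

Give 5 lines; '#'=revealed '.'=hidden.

Click 1 (4,0) count=0: revealed 11 new [(1,0) (1,1) (1,2) (2,0) (2,1) (2,2) (3,0) (3,1) (3,2) (4,0) (4,1)] -> total=11
Click 2 (1,2) count=1: revealed 0 new [(none)] -> total=11
Click 3 (2,1) count=0: revealed 0 new [(none)] -> total=11
Click 4 (4,1) count=1: revealed 0 new [(none)] -> total=11

Answer: .....
###..
###..
###..
##...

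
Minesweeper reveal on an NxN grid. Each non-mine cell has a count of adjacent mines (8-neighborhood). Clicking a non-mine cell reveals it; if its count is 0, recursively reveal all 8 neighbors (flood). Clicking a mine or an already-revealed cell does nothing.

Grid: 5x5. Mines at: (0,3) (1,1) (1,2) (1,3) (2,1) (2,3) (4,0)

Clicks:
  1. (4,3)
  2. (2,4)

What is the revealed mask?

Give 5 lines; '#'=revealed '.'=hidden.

Click 1 (4,3) count=0: revealed 8 new [(3,1) (3,2) (3,3) (3,4) (4,1) (4,2) (4,3) (4,4)] -> total=8
Click 2 (2,4) count=2: revealed 1 new [(2,4)] -> total=9

Answer: .....
.....
....#
.####
.####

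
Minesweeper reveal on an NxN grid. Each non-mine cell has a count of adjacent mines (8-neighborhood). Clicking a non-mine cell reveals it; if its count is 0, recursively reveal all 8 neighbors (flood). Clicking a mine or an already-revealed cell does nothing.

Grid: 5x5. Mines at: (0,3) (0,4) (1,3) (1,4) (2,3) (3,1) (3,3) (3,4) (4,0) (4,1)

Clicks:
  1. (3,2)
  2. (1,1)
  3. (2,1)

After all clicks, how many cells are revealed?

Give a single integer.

Click 1 (3,2) count=4: revealed 1 new [(3,2)] -> total=1
Click 2 (1,1) count=0: revealed 9 new [(0,0) (0,1) (0,2) (1,0) (1,1) (1,2) (2,0) (2,1) (2,2)] -> total=10
Click 3 (2,1) count=1: revealed 0 new [(none)] -> total=10

Answer: 10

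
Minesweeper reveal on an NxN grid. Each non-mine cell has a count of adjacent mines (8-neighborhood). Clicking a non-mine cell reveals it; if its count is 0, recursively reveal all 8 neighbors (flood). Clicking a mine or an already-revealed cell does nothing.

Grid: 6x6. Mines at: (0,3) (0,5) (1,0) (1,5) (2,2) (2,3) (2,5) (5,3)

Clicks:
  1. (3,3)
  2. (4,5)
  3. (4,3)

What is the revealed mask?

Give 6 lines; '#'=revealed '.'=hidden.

Click 1 (3,3) count=2: revealed 1 new [(3,3)] -> total=1
Click 2 (4,5) count=0: revealed 6 new [(3,4) (3,5) (4,4) (4,5) (5,4) (5,5)] -> total=7
Click 3 (4,3) count=1: revealed 1 new [(4,3)] -> total=8

Answer: ......
......
......
...###
...###
....##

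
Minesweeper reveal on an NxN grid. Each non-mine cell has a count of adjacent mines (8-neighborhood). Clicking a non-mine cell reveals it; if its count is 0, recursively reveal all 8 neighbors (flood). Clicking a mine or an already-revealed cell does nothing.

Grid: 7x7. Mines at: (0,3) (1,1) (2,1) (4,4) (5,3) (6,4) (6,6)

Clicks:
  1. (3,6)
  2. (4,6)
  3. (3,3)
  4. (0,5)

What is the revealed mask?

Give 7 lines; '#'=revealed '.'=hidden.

Click 1 (3,6) count=0: revealed 22 new [(0,4) (0,5) (0,6) (1,2) (1,3) (1,4) (1,5) (1,6) (2,2) (2,3) (2,4) (2,5) (2,6) (3,2) (3,3) (3,4) (3,5) (3,6) (4,5) (4,6) (5,5) (5,6)] -> total=22
Click 2 (4,6) count=0: revealed 0 new [(none)] -> total=22
Click 3 (3,3) count=1: revealed 0 new [(none)] -> total=22
Click 4 (0,5) count=0: revealed 0 new [(none)] -> total=22

Answer: ....###
..#####
..#####
..#####
.....##
.....##
.......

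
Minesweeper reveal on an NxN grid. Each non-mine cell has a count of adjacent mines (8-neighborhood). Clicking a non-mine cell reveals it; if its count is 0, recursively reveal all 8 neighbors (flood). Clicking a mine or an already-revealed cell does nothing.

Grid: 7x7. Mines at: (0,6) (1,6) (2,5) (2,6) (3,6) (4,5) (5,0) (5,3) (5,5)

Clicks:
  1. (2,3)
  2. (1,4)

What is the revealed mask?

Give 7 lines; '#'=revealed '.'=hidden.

Click 1 (2,3) count=0: revealed 27 new [(0,0) (0,1) (0,2) (0,3) (0,4) (0,5) (1,0) (1,1) (1,2) (1,3) (1,4) (1,5) (2,0) (2,1) (2,2) (2,3) (2,4) (3,0) (3,1) (3,2) (3,3) (3,4) (4,0) (4,1) (4,2) (4,3) (4,4)] -> total=27
Click 2 (1,4) count=1: revealed 0 new [(none)] -> total=27

Answer: ######.
######.
#####..
#####..
#####..
.......
.......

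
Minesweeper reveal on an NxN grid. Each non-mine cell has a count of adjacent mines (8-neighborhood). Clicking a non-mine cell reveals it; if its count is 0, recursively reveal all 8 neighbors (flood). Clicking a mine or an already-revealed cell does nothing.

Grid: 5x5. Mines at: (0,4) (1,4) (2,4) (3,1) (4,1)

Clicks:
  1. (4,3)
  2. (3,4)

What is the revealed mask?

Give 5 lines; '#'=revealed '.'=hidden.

Answer: .....
.....
.....
..###
..###

Derivation:
Click 1 (4,3) count=0: revealed 6 new [(3,2) (3,3) (3,4) (4,2) (4,3) (4,4)] -> total=6
Click 2 (3,4) count=1: revealed 0 new [(none)] -> total=6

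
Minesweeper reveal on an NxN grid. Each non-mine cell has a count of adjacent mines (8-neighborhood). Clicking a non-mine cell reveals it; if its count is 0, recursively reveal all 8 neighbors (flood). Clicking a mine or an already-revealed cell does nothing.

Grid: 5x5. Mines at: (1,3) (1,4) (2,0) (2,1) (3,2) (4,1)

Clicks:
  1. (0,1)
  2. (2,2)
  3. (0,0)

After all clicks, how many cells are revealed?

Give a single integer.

Answer: 7

Derivation:
Click 1 (0,1) count=0: revealed 6 new [(0,0) (0,1) (0,2) (1,0) (1,1) (1,2)] -> total=6
Click 2 (2,2) count=3: revealed 1 new [(2,2)] -> total=7
Click 3 (0,0) count=0: revealed 0 new [(none)] -> total=7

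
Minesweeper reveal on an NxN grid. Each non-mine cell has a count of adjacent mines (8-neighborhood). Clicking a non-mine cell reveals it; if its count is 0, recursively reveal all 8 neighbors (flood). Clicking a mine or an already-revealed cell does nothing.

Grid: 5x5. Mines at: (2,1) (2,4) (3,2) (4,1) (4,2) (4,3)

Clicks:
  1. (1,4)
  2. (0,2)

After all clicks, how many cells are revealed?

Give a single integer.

Click 1 (1,4) count=1: revealed 1 new [(1,4)] -> total=1
Click 2 (0,2) count=0: revealed 9 new [(0,0) (0,1) (0,2) (0,3) (0,4) (1,0) (1,1) (1,2) (1,3)] -> total=10

Answer: 10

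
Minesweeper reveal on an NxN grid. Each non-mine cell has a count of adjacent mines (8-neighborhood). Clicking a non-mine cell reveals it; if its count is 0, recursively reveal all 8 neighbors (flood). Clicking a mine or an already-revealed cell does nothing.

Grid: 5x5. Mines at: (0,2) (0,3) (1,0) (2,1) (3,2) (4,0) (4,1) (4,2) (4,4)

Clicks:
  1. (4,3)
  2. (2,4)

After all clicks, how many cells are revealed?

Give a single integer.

Answer: 7

Derivation:
Click 1 (4,3) count=3: revealed 1 new [(4,3)] -> total=1
Click 2 (2,4) count=0: revealed 6 new [(1,3) (1,4) (2,3) (2,4) (3,3) (3,4)] -> total=7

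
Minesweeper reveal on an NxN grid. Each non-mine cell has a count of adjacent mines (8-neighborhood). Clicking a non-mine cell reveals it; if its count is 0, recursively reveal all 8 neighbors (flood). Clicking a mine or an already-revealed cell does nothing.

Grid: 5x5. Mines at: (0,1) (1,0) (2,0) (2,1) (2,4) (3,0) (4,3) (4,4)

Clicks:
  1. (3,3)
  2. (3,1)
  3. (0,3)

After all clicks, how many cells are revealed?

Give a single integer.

Answer: 8

Derivation:
Click 1 (3,3) count=3: revealed 1 new [(3,3)] -> total=1
Click 2 (3,1) count=3: revealed 1 new [(3,1)] -> total=2
Click 3 (0,3) count=0: revealed 6 new [(0,2) (0,3) (0,4) (1,2) (1,3) (1,4)] -> total=8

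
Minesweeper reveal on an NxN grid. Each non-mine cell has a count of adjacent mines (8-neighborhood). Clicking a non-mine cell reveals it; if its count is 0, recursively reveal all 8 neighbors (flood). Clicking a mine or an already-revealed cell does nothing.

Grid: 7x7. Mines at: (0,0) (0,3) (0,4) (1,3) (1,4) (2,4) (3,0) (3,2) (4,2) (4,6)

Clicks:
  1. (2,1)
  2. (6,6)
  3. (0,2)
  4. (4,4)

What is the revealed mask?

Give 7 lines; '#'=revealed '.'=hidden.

Answer: ..#....
.......
.#.....
...###.
##.###.
#######
#######

Derivation:
Click 1 (2,1) count=2: revealed 1 new [(2,1)] -> total=1
Click 2 (6,6) count=0: revealed 22 new [(3,3) (3,4) (3,5) (4,0) (4,1) (4,3) (4,4) (4,5) (5,0) (5,1) (5,2) (5,3) (5,4) (5,5) (5,6) (6,0) (6,1) (6,2) (6,3) (6,4) (6,5) (6,6)] -> total=23
Click 3 (0,2) count=2: revealed 1 new [(0,2)] -> total=24
Click 4 (4,4) count=0: revealed 0 new [(none)] -> total=24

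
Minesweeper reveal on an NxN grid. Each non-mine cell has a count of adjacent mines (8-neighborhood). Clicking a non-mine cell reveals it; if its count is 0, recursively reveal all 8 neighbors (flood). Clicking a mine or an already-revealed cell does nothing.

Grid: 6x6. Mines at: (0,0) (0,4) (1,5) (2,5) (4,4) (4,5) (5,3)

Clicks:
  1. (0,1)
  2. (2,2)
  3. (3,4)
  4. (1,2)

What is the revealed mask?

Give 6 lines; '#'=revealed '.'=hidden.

Answer: .###..
#####.
#####.
#####.
####..
###...

Derivation:
Click 1 (0,1) count=1: revealed 1 new [(0,1)] -> total=1
Click 2 (2,2) count=0: revealed 24 new [(0,2) (0,3) (1,0) (1,1) (1,2) (1,3) (1,4) (2,0) (2,1) (2,2) (2,3) (2,4) (3,0) (3,1) (3,2) (3,3) (3,4) (4,0) (4,1) (4,2) (4,3) (5,0) (5,1) (5,2)] -> total=25
Click 3 (3,4) count=3: revealed 0 new [(none)] -> total=25
Click 4 (1,2) count=0: revealed 0 new [(none)] -> total=25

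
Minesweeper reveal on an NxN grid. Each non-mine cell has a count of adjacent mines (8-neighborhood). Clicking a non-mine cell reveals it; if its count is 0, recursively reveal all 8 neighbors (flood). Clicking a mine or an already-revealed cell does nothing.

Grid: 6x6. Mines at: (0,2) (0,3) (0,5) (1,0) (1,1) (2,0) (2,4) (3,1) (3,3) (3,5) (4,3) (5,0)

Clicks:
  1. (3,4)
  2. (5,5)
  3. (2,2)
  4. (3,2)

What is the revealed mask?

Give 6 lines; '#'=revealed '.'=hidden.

Answer: ......
......
..#...
..#.#.
....##
....##

Derivation:
Click 1 (3,4) count=4: revealed 1 new [(3,4)] -> total=1
Click 2 (5,5) count=0: revealed 4 new [(4,4) (4,5) (5,4) (5,5)] -> total=5
Click 3 (2,2) count=3: revealed 1 new [(2,2)] -> total=6
Click 4 (3,2) count=3: revealed 1 new [(3,2)] -> total=7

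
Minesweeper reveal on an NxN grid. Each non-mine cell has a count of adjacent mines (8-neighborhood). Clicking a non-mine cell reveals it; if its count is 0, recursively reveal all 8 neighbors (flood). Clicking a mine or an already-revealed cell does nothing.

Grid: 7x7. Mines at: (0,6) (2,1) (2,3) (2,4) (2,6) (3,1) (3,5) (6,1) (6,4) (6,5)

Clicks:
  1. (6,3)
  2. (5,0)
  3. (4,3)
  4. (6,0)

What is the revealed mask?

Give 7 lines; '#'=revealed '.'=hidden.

Click 1 (6,3) count=1: revealed 1 new [(6,3)] -> total=1
Click 2 (5,0) count=1: revealed 1 new [(5,0)] -> total=2
Click 3 (4,3) count=0: revealed 9 new [(3,2) (3,3) (3,4) (4,2) (4,3) (4,4) (5,2) (5,3) (5,4)] -> total=11
Click 4 (6,0) count=1: revealed 1 new [(6,0)] -> total=12

Answer: .......
.......
.......
..###..
..###..
#.###..
#..#...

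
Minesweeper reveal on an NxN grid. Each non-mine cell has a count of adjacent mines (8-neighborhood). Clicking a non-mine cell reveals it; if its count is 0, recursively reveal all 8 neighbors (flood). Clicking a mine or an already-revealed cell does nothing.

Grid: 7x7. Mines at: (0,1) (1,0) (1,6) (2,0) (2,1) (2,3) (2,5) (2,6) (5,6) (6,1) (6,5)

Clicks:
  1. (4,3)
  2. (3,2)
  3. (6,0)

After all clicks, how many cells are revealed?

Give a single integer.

Answer: 22

Derivation:
Click 1 (4,3) count=0: revealed 21 new [(3,0) (3,1) (3,2) (3,3) (3,4) (3,5) (4,0) (4,1) (4,2) (4,3) (4,4) (4,5) (5,0) (5,1) (5,2) (5,3) (5,4) (5,5) (6,2) (6,3) (6,4)] -> total=21
Click 2 (3,2) count=2: revealed 0 new [(none)] -> total=21
Click 3 (6,0) count=1: revealed 1 new [(6,0)] -> total=22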